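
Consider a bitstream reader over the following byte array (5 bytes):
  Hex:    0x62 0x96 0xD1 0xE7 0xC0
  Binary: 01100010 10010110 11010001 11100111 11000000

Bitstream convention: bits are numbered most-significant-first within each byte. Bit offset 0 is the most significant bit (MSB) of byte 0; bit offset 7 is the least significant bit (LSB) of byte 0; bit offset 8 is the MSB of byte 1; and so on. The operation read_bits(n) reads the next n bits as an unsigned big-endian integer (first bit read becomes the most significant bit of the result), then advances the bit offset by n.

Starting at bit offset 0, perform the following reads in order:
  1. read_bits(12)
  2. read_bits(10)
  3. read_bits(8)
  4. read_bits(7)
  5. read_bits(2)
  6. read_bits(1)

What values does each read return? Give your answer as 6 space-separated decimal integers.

Read 1: bits[0:12] width=12 -> value=1577 (bin 011000101001); offset now 12 = byte 1 bit 4; 28 bits remain
Read 2: bits[12:22] width=10 -> value=436 (bin 0110110100); offset now 22 = byte 2 bit 6; 18 bits remain
Read 3: bits[22:30] width=8 -> value=121 (bin 01111001); offset now 30 = byte 3 bit 6; 10 bits remain
Read 4: bits[30:37] width=7 -> value=120 (bin 1111000); offset now 37 = byte 4 bit 5; 3 bits remain
Read 5: bits[37:39] width=2 -> value=0 (bin 00); offset now 39 = byte 4 bit 7; 1 bits remain
Read 6: bits[39:40] width=1 -> value=0 (bin 0); offset now 40 = byte 5 bit 0; 0 bits remain

Answer: 1577 436 121 120 0 0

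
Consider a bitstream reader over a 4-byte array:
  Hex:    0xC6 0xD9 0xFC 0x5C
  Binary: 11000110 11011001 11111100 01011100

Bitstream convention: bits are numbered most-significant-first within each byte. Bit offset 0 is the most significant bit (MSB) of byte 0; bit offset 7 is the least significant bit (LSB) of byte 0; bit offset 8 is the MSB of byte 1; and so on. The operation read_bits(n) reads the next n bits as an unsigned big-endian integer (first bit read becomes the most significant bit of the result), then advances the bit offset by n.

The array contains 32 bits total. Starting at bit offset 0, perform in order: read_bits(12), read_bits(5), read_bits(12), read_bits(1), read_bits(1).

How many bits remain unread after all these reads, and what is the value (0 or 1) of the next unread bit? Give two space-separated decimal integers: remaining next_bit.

Answer: 1 0

Derivation:
Read 1: bits[0:12] width=12 -> value=3181 (bin 110001101101); offset now 12 = byte 1 bit 4; 20 bits remain
Read 2: bits[12:17] width=5 -> value=19 (bin 10011); offset now 17 = byte 2 bit 1; 15 bits remain
Read 3: bits[17:29] width=12 -> value=3979 (bin 111110001011); offset now 29 = byte 3 bit 5; 3 bits remain
Read 4: bits[29:30] width=1 -> value=1 (bin 1); offset now 30 = byte 3 bit 6; 2 bits remain
Read 5: bits[30:31] width=1 -> value=0 (bin 0); offset now 31 = byte 3 bit 7; 1 bits remain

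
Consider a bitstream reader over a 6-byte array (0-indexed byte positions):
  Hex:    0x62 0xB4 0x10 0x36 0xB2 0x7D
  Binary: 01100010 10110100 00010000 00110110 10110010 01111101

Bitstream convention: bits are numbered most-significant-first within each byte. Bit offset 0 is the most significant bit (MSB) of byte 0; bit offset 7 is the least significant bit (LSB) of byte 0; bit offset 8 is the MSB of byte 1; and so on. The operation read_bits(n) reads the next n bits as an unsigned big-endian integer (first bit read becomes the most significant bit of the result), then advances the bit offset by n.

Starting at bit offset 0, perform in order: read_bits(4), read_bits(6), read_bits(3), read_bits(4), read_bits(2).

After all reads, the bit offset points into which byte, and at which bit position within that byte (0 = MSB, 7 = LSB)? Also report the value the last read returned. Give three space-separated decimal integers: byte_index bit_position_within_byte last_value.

Answer: 2 3 0

Derivation:
Read 1: bits[0:4] width=4 -> value=6 (bin 0110); offset now 4 = byte 0 bit 4; 44 bits remain
Read 2: bits[4:10] width=6 -> value=10 (bin 001010); offset now 10 = byte 1 bit 2; 38 bits remain
Read 3: bits[10:13] width=3 -> value=6 (bin 110); offset now 13 = byte 1 bit 5; 35 bits remain
Read 4: bits[13:17] width=4 -> value=8 (bin 1000); offset now 17 = byte 2 bit 1; 31 bits remain
Read 5: bits[17:19] width=2 -> value=0 (bin 00); offset now 19 = byte 2 bit 3; 29 bits remain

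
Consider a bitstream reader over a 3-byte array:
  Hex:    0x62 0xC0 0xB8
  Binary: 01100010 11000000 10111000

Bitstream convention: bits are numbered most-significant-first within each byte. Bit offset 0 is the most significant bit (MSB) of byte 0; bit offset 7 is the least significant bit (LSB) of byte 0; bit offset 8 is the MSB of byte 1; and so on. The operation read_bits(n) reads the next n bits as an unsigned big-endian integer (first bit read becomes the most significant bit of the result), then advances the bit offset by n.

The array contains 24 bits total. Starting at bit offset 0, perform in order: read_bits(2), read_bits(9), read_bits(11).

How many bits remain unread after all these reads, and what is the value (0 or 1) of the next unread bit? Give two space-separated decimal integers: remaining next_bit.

Read 1: bits[0:2] width=2 -> value=1 (bin 01); offset now 2 = byte 0 bit 2; 22 bits remain
Read 2: bits[2:11] width=9 -> value=278 (bin 100010110); offset now 11 = byte 1 bit 3; 13 bits remain
Read 3: bits[11:22] width=11 -> value=46 (bin 00000101110); offset now 22 = byte 2 bit 6; 2 bits remain

Answer: 2 0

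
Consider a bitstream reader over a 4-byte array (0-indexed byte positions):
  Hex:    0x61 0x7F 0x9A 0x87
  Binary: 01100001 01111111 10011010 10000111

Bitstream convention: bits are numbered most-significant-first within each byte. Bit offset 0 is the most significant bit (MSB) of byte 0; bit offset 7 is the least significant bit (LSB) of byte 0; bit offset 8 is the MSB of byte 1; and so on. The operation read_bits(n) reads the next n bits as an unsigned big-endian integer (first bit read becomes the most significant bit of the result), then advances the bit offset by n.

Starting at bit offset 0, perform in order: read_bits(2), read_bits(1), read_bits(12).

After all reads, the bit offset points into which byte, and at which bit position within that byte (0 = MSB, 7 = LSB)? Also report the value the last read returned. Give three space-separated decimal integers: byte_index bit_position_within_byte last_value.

Answer: 1 7 191

Derivation:
Read 1: bits[0:2] width=2 -> value=1 (bin 01); offset now 2 = byte 0 bit 2; 30 bits remain
Read 2: bits[2:3] width=1 -> value=1 (bin 1); offset now 3 = byte 0 bit 3; 29 bits remain
Read 3: bits[3:15] width=12 -> value=191 (bin 000010111111); offset now 15 = byte 1 bit 7; 17 bits remain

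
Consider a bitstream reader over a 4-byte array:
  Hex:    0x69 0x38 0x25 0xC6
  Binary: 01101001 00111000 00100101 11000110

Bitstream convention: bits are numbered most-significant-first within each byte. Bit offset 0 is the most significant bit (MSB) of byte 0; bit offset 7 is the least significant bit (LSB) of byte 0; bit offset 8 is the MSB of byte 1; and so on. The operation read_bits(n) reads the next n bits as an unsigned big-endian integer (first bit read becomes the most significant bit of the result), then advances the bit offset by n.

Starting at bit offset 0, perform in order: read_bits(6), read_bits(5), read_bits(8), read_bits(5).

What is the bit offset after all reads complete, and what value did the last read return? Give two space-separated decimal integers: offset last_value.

Read 1: bits[0:6] width=6 -> value=26 (bin 011010); offset now 6 = byte 0 bit 6; 26 bits remain
Read 2: bits[6:11] width=5 -> value=9 (bin 01001); offset now 11 = byte 1 bit 3; 21 bits remain
Read 3: bits[11:19] width=8 -> value=193 (bin 11000001); offset now 19 = byte 2 bit 3; 13 bits remain
Read 4: bits[19:24] width=5 -> value=5 (bin 00101); offset now 24 = byte 3 bit 0; 8 bits remain

Answer: 24 5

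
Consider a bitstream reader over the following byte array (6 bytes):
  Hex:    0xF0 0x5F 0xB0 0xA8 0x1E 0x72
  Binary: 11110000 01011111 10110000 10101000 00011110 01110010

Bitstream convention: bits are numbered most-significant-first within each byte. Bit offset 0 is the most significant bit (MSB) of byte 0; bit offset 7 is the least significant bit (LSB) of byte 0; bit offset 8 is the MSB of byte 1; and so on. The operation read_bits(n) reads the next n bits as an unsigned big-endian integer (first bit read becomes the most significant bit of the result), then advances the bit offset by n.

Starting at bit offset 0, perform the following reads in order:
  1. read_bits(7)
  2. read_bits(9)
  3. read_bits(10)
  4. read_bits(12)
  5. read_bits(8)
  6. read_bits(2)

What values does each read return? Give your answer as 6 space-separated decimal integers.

Read 1: bits[0:7] width=7 -> value=120 (bin 1111000); offset now 7 = byte 0 bit 7; 41 bits remain
Read 2: bits[7:16] width=9 -> value=95 (bin 001011111); offset now 16 = byte 2 bit 0; 32 bits remain
Read 3: bits[16:26] width=10 -> value=706 (bin 1011000010); offset now 26 = byte 3 bit 2; 22 bits remain
Read 4: bits[26:38] width=12 -> value=2567 (bin 101000000111); offset now 38 = byte 4 bit 6; 10 bits remain
Read 5: bits[38:46] width=8 -> value=156 (bin 10011100); offset now 46 = byte 5 bit 6; 2 bits remain
Read 6: bits[46:48] width=2 -> value=2 (bin 10); offset now 48 = byte 6 bit 0; 0 bits remain

Answer: 120 95 706 2567 156 2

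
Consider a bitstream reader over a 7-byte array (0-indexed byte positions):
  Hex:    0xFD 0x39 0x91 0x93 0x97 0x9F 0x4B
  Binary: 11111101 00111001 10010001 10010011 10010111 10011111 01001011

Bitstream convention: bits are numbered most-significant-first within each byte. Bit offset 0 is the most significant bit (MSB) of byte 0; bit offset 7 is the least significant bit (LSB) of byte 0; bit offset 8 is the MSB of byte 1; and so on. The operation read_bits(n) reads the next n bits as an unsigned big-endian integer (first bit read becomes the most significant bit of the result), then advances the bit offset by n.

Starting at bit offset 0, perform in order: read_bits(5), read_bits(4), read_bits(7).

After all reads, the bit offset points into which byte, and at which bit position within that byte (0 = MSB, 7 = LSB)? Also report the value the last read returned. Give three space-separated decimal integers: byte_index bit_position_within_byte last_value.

Answer: 2 0 57

Derivation:
Read 1: bits[0:5] width=5 -> value=31 (bin 11111); offset now 5 = byte 0 bit 5; 51 bits remain
Read 2: bits[5:9] width=4 -> value=10 (bin 1010); offset now 9 = byte 1 bit 1; 47 bits remain
Read 3: bits[9:16] width=7 -> value=57 (bin 0111001); offset now 16 = byte 2 bit 0; 40 bits remain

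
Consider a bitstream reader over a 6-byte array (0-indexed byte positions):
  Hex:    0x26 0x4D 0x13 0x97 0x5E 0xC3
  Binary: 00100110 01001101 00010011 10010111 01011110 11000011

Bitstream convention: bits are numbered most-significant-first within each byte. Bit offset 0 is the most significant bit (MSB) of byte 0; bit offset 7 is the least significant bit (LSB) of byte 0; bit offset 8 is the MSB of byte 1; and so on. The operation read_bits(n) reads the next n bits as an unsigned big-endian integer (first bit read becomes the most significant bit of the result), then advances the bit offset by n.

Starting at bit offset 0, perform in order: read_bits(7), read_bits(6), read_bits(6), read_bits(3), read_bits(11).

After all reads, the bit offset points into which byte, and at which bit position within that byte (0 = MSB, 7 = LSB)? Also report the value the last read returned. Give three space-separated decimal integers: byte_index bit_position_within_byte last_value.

Read 1: bits[0:7] width=7 -> value=19 (bin 0010011); offset now 7 = byte 0 bit 7; 41 bits remain
Read 2: bits[7:13] width=6 -> value=9 (bin 001001); offset now 13 = byte 1 bit 5; 35 bits remain
Read 3: bits[13:19] width=6 -> value=40 (bin 101000); offset now 19 = byte 2 bit 3; 29 bits remain
Read 4: bits[19:22] width=3 -> value=4 (bin 100); offset now 22 = byte 2 bit 6; 26 bits remain
Read 5: bits[22:33] width=11 -> value=1838 (bin 11100101110); offset now 33 = byte 4 bit 1; 15 bits remain

Answer: 4 1 1838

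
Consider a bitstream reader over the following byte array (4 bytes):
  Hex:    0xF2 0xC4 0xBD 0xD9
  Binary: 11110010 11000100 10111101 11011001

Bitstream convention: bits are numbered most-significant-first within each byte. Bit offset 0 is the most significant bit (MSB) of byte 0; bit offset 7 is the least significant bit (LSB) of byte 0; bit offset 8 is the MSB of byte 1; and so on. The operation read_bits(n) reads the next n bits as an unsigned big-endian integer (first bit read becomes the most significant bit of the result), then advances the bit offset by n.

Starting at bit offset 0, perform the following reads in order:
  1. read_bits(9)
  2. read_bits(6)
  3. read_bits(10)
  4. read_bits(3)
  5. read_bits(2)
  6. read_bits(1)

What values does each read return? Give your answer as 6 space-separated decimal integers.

Answer: 485 34 379 5 2 0

Derivation:
Read 1: bits[0:9] width=9 -> value=485 (bin 111100101); offset now 9 = byte 1 bit 1; 23 bits remain
Read 2: bits[9:15] width=6 -> value=34 (bin 100010); offset now 15 = byte 1 bit 7; 17 bits remain
Read 3: bits[15:25] width=10 -> value=379 (bin 0101111011); offset now 25 = byte 3 bit 1; 7 bits remain
Read 4: bits[25:28] width=3 -> value=5 (bin 101); offset now 28 = byte 3 bit 4; 4 bits remain
Read 5: bits[28:30] width=2 -> value=2 (bin 10); offset now 30 = byte 3 bit 6; 2 bits remain
Read 6: bits[30:31] width=1 -> value=0 (bin 0); offset now 31 = byte 3 bit 7; 1 bits remain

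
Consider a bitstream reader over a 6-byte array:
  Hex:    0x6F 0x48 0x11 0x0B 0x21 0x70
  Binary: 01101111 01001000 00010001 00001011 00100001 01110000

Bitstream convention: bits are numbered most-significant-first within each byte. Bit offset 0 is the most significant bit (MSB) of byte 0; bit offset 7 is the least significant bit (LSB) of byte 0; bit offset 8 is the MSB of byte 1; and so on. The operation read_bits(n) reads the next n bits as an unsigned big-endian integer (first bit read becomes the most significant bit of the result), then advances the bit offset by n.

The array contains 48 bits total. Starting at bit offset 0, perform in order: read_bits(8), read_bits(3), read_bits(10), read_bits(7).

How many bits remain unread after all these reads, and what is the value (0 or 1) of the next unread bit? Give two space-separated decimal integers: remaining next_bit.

Read 1: bits[0:8] width=8 -> value=111 (bin 01101111); offset now 8 = byte 1 bit 0; 40 bits remain
Read 2: bits[8:11] width=3 -> value=2 (bin 010); offset now 11 = byte 1 bit 3; 37 bits remain
Read 3: bits[11:21] width=10 -> value=258 (bin 0100000010); offset now 21 = byte 2 bit 5; 27 bits remain
Read 4: bits[21:28] width=7 -> value=16 (bin 0010000); offset now 28 = byte 3 bit 4; 20 bits remain

Answer: 20 1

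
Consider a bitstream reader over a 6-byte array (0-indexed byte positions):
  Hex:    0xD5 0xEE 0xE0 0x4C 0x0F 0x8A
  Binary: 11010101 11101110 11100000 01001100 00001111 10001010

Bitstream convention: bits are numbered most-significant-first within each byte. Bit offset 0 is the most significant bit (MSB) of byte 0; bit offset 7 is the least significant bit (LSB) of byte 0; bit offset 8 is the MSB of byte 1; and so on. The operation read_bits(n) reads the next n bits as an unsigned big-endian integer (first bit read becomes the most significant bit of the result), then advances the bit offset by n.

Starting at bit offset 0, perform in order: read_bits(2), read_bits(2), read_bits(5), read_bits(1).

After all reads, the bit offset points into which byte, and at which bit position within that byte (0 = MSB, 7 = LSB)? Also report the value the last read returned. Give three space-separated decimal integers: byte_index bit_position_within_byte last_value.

Read 1: bits[0:2] width=2 -> value=3 (bin 11); offset now 2 = byte 0 bit 2; 46 bits remain
Read 2: bits[2:4] width=2 -> value=1 (bin 01); offset now 4 = byte 0 bit 4; 44 bits remain
Read 3: bits[4:9] width=5 -> value=11 (bin 01011); offset now 9 = byte 1 bit 1; 39 bits remain
Read 4: bits[9:10] width=1 -> value=1 (bin 1); offset now 10 = byte 1 bit 2; 38 bits remain

Answer: 1 2 1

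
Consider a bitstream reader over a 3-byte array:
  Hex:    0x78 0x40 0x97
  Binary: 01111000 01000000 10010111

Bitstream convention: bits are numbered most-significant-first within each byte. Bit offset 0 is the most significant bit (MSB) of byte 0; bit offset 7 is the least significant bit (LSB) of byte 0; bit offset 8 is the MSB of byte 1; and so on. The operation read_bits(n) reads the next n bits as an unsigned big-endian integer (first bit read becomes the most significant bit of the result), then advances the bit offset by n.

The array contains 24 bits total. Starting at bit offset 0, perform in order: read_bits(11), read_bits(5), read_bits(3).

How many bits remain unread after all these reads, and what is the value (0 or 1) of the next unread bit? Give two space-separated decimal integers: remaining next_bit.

Answer: 5 1

Derivation:
Read 1: bits[0:11] width=11 -> value=962 (bin 01111000010); offset now 11 = byte 1 bit 3; 13 bits remain
Read 2: bits[11:16] width=5 -> value=0 (bin 00000); offset now 16 = byte 2 bit 0; 8 bits remain
Read 3: bits[16:19] width=3 -> value=4 (bin 100); offset now 19 = byte 2 bit 3; 5 bits remain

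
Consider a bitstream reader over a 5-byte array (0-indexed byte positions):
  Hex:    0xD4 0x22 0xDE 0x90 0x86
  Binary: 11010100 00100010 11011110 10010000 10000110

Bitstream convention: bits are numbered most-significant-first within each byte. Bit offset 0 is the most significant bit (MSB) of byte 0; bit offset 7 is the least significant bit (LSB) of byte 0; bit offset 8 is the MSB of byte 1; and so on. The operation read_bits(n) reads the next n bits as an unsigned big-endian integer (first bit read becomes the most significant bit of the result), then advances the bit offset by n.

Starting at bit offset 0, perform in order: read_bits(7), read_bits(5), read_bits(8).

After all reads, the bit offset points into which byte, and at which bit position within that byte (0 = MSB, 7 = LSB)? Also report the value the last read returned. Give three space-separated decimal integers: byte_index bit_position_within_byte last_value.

Read 1: bits[0:7] width=7 -> value=106 (bin 1101010); offset now 7 = byte 0 bit 7; 33 bits remain
Read 2: bits[7:12] width=5 -> value=2 (bin 00010); offset now 12 = byte 1 bit 4; 28 bits remain
Read 3: bits[12:20] width=8 -> value=45 (bin 00101101); offset now 20 = byte 2 bit 4; 20 bits remain

Answer: 2 4 45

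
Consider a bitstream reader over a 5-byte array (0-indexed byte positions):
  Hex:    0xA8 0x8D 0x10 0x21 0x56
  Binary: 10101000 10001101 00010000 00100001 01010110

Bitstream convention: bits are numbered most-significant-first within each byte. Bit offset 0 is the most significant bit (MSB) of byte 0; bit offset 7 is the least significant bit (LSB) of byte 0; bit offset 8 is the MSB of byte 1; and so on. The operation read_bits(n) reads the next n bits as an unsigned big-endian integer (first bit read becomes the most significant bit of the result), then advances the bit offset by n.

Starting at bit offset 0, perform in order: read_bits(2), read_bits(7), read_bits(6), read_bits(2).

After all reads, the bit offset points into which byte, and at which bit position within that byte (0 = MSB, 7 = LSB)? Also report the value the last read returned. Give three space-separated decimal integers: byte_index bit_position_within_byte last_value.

Read 1: bits[0:2] width=2 -> value=2 (bin 10); offset now 2 = byte 0 bit 2; 38 bits remain
Read 2: bits[2:9] width=7 -> value=81 (bin 1010001); offset now 9 = byte 1 bit 1; 31 bits remain
Read 3: bits[9:15] width=6 -> value=6 (bin 000110); offset now 15 = byte 1 bit 7; 25 bits remain
Read 4: bits[15:17] width=2 -> value=2 (bin 10); offset now 17 = byte 2 bit 1; 23 bits remain

Answer: 2 1 2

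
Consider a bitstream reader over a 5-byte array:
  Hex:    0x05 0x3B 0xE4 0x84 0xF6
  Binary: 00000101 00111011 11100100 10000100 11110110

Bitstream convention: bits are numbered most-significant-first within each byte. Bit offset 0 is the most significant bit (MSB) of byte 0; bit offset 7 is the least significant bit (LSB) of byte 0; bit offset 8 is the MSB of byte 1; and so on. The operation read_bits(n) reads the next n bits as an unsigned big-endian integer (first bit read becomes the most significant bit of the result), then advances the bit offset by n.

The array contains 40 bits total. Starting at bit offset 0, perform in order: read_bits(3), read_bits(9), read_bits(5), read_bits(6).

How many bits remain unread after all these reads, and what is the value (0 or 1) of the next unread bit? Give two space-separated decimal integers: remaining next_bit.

Answer: 17 0

Derivation:
Read 1: bits[0:3] width=3 -> value=0 (bin 000); offset now 3 = byte 0 bit 3; 37 bits remain
Read 2: bits[3:12] width=9 -> value=83 (bin 001010011); offset now 12 = byte 1 bit 4; 28 bits remain
Read 3: bits[12:17] width=5 -> value=23 (bin 10111); offset now 17 = byte 2 bit 1; 23 bits remain
Read 4: bits[17:23] width=6 -> value=50 (bin 110010); offset now 23 = byte 2 bit 7; 17 bits remain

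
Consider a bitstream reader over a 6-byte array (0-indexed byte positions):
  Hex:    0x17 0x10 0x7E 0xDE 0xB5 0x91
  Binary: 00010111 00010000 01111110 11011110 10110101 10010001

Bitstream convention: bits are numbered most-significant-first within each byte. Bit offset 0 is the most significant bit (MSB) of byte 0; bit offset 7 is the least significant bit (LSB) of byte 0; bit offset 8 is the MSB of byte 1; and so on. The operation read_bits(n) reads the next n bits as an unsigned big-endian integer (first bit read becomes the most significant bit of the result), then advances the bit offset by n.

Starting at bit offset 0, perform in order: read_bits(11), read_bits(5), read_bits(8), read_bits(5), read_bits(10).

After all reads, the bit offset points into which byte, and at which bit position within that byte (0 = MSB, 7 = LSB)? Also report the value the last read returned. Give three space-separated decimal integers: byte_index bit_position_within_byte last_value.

Answer: 4 7 858

Derivation:
Read 1: bits[0:11] width=11 -> value=184 (bin 00010111000); offset now 11 = byte 1 bit 3; 37 bits remain
Read 2: bits[11:16] width=5 -> value=16 (bin 10000); offset now 16 = byte 2 bit 0; 32 bits remain
Read 3: bits[16:24] width=8 -> value=126 (bin 01111110); offset now 24 = byte 3 bit 0; 24 bits remain
Read 4: bits[24:29] width=5 -> value=27 (bin 11011); offset now 29 = byte 3 bit 5; 19 bits remain
Read 5: bits[29:39] width=10 -> value=858 (bin 1101011010); offset now 39 = byte 4 bit 7; 9 bits remain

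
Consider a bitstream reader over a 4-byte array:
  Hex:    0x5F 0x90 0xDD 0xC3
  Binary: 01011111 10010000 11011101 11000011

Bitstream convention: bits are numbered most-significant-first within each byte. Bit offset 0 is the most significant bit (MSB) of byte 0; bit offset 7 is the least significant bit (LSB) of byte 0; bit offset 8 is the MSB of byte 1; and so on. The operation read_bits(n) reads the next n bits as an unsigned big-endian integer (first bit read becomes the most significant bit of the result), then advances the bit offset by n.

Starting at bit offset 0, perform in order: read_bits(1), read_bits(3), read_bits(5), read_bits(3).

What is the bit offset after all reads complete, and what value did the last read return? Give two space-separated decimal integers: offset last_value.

Answer: 12 1

Derivation:
Read 1: bits[0:1] width=1 -> value=0 (bin 0); offset now 1 = byte 0 bit 1; 31 bits remain
Read 2: bits[1:4] width=3 -> value=5 (bin 101); offset now 4 = byte 0 bit 4; 28 bits remain
Read 3: bits[4:9] width=5 -> value=31 (bin 11111); offset now 9 = byte 1 bit 1; 23 bits remain
Read 4: bits[9:12] width=3 -> value=1 (bin 001); offset now 12 = byte 1 bit 4; 20 bits remain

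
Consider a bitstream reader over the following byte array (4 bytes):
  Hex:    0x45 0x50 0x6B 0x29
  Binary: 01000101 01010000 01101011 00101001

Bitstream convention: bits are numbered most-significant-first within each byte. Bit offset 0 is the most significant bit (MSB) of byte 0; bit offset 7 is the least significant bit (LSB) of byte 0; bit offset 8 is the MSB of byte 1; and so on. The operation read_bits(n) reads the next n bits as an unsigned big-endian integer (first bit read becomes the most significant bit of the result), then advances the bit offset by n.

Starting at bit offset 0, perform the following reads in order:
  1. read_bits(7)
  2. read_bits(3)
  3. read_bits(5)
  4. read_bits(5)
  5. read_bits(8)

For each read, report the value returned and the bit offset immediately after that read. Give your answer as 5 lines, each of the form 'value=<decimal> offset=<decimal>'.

Read 1: bits[0:7] width=7 -> value=34 (bin 0100010); offset now 7 = byte 0 bit 7; 25 bits remain
Read 2: bits[7:10] width=3 -> value=5 (bin 101); offset now 10 = byte 1 bit 2; 22 bits remain
Read 3: bits[10:15] width=5 -> value=8 (bin 01000); offset now 15 = byte 1 bit 7; 17 bits remain
Read 4: bits[15:20] width=5 -> value=6 (bin 00110); offset now 20 = byte 2 bit 4; 12 bits remain
Read 5: bits[20:28] width=8 -> value=178 (bin 10110010); offset now 28 = byte 3 bit 4; 4 bits remain

Answer: value=34 offset=7
value=5 offset=10
value=8 offset=15
value=6 offset=20
value=178 offset=28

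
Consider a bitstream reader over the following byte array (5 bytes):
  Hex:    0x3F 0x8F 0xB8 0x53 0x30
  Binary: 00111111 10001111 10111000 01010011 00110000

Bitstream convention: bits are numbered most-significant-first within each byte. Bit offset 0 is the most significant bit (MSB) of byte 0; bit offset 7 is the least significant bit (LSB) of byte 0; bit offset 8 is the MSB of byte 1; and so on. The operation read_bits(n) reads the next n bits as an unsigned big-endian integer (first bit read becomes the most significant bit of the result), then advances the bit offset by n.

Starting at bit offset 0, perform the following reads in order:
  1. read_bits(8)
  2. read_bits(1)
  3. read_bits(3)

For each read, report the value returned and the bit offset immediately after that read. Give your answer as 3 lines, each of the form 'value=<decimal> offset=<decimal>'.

Read 1: bits[0:8] width=8 -> value=63 (bin 00111111); offset now 8 = byte 1 bit 0; 32 bits remain
Read 2: bits[8:9] width=1 -> value=1 (bin 1); offset now 9 = byte 1 bit 1; 31 bits remain
Read 3: bits[9:12] width=3 -> value=0 (bin 000); offset now 12 = byte 1 bit 4; 28 bits remain

Answer: value=63 offset=8
value=1 offset=9
value=0 offset=12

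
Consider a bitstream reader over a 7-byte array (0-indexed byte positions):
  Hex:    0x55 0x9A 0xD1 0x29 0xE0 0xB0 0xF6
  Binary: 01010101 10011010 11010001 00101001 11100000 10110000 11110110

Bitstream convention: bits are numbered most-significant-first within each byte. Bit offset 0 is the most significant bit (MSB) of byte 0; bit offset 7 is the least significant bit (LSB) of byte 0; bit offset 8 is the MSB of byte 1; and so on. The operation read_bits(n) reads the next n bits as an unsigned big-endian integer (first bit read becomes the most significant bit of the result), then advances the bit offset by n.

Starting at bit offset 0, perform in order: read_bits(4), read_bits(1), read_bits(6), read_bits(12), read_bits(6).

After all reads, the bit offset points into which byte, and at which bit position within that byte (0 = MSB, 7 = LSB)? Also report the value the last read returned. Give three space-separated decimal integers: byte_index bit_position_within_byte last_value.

Read 1: bits[0:4] width=4 -> value=5 (bin 0101); offset now 4 = byte 0 bit 4; 52 bits remain
Read 2: bits[4:5] width=1 -> value=0 (bin 0); offset now 5 = byte 0 bit 5; 51 bits remain
Read 3: bits[5:11] width=6 -> value=44 (bin 101100); offset now 11 = byte 1 bit 3; 45 bits remain
Read 4: bits[11:23] width=12 -> value=3432 (bin 110101101000); offset now 23 = byte 2 bit 7; 33 bits remain
Read 5: bits[23:29] width=6 -> value=37 (bin 100101); offset now 29 = byte 3 bit 5; 27 bits remain

Answer: 3 5 37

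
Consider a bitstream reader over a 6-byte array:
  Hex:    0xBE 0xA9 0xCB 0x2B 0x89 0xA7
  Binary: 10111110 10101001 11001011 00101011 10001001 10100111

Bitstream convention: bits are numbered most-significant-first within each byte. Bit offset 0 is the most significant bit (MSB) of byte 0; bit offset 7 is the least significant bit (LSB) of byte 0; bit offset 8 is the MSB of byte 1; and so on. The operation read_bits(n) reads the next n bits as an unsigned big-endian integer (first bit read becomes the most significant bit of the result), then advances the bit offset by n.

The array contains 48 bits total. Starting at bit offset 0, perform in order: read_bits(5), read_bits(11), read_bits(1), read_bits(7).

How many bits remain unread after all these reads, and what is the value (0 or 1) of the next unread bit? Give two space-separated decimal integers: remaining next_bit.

Answer: 24 0

Derivation:
Read 1: bits[0:5] width=5 -> value=23 (bin 10111); offset now 5 = byte 0 bit 5; 43 bits remain
Read 2: bits[5:16] width=11 -> value=1705 (bin 11010101001); offset now 16 = byte 2 bit 0; 32 bits remain
Read 3: bits[16:17] width=1 -> value=1 (bin 1); offset now 17 = byte 2 bit 1; 31 bits remain
Read 4: bits[17:24] width=7 -> value=75 (bin 1001011); offset now 24 = byte 3 bit 0; 24 bits remain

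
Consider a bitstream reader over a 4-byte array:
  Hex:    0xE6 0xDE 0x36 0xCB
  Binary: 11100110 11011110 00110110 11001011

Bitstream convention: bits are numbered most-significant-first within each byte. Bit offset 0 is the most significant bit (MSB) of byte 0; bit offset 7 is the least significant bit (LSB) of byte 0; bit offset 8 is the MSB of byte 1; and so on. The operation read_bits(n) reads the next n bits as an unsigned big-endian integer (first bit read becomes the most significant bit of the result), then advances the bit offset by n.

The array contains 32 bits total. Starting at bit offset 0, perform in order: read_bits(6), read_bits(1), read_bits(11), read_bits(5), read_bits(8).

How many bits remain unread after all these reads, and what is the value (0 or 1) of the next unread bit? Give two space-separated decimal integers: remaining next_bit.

Answer: 1 1

Derivation:
Read 1: bits[0:6] width=6 -> value=57 (bin 111001); offset now 6 = byte 0 bit 6; 26 bits remain
Read 2: bits[6:7] width=1 -> value=1 (bin 1); offset now 7 = byte 0 bit 7; 25 bits remain
Read 3: bits[7:18] width=11 -> value=888 (bin 01101111000); offset now 18 = byte 2 bit 2; 14 bits remain
Read 4: bits[18:23] width=5 -> value=27 (bin 11011); offset now 23 = byte 2 bit 7; 9 bits remain
Read 5: bits[23:31] width=8 -> value=101 (bin 01100101); offset now 31 = byte 3 bit 7; 1 bits remain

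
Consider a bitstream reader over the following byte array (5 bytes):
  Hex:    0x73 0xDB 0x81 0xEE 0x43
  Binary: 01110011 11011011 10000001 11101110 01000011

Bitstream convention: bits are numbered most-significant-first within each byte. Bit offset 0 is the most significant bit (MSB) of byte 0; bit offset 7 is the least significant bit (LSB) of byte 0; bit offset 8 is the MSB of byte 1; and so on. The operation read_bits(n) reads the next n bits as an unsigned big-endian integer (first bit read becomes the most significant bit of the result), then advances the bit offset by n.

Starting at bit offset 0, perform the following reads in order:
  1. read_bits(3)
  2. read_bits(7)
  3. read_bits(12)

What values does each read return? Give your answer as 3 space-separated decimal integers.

Answer: 3 79 1760

Derivation:
Read 1: bits[0:3] width=3 -> value=3 (bin 011); offset now 3 = byte 0 bit 3; 37 bits remain
Read 2: bits[3:10] width=7 -> value=79 (bin 1001111); offset now 10 = byte 1 bit 2; 30 bits remain
Read 3: bits[10:22] width=12 -> value=1760 (bin 011011100000); offset now 22 = byte 2 bit 6; 18 bits remain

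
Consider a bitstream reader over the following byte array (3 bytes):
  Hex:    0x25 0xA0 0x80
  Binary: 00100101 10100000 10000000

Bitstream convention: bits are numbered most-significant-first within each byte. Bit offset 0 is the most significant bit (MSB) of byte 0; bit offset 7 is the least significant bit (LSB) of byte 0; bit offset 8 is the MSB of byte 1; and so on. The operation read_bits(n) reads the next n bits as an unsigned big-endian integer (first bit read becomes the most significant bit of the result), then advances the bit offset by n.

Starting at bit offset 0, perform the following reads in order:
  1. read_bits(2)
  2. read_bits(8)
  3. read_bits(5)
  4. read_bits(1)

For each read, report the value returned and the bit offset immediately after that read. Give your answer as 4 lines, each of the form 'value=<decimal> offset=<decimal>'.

Read 1: bits[0:2] width=2 -> value=0 (bin 00); offset now 2 = byte 0 bit 2; 22 bits remain
Read 2: bits[2:10] width=8 -> value=150 (bin 10010110); offset now 10 = byte 1 bit 2; 14 bits remain
Read 3: bits[10:15] width=5 -> value=16 (bin 10000); offset now 15 = byte 1 bit 7; 9 bits remain
Read 4: bits[15:16] width=1 -> value=0 (bin 0); offset now 16 = byte 2 bit 0; 8 bits remain

Answer: value=0 offset=2
value=150 offset=10
value=16 offset=15
value=0 offset=16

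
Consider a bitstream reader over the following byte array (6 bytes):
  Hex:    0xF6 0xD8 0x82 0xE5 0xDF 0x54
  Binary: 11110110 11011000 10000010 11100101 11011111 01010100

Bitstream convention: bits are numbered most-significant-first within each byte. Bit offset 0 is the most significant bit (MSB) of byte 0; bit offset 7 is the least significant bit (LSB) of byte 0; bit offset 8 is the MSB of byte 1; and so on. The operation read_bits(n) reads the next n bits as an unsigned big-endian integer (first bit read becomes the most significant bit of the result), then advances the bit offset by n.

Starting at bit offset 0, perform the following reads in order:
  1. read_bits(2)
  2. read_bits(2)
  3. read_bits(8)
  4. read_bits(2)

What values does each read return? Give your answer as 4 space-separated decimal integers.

Read 1: bits[0:2] width=2 -> value=3 (bin 11); offset now 2 = byte 0 bit 2; 46 bits remain
Read 2: bits[2:4] width=2 -> value=3 (bin 11); offset now 4 = byte 0 bit 4; 44 bits remain
Read 3: bits[4:12] width=8 -> value=109 (bin 01101101); offset now 12 = byte 1 bit 4; 36 bits remain
Read 4: bits[12:14] width=2 -> value=2 (bin 10); offset now 14 = byte 1 bit 6; 34 bits remain

Answer: 3 3 109 2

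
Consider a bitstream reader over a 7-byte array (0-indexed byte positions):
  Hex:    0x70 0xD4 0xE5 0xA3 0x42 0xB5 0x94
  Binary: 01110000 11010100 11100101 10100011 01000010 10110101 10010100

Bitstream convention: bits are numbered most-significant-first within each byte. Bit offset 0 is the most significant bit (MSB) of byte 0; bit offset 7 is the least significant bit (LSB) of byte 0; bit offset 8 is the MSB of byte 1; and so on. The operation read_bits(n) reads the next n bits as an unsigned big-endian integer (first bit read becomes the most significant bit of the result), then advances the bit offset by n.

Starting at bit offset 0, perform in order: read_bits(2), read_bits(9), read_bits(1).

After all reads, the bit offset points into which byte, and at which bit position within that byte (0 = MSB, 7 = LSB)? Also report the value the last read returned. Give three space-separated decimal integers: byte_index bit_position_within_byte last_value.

Answer: 1 4 1

Derivation:
Read 1: bits[0:2] width=2 -> value=1 (bin 01); offset now 2 = byte 0 bit 2; 54 bits remain
Read 2: bits[2:11] width=9 -> value=390 (bin 110000110); offset now 11 = byte 1 bit 3; 45 bits remain
Read 3: bits[11:12] width=1 -> value=1 (bin 1); offset now 12 = byte 1 bit 4; 44 bits remain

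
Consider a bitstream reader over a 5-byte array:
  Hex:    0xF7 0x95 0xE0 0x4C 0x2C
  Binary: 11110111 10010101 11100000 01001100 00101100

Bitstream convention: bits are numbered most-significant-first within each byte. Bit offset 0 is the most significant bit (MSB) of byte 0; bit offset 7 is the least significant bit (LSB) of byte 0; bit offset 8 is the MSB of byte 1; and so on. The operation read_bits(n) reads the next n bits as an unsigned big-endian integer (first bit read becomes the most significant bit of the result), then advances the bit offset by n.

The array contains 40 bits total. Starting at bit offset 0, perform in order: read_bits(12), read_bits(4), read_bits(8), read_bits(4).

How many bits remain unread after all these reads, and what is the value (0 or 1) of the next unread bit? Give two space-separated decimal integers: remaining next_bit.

Read 1: bits[0:12] width=12 -> value=3961 (bin 111101111001); offset now 12 = byte 1 bit 4; 28 bits remain
Read 2: bits[12:16] width=4 -> value=5 (bin 0101); offset now 16 = byte 2 bit 0; 24 bits remain
Read 3: bits[16:24] width=8 -> value=224 (bin 11100000); offset now 24 = byte 3 bit 0; 16 bits remain
Read 4: bits[24:28] width=4 -> value=4 (bin 0100); offset now 28 = byte 3 bit 4; 12 bits remain

Answer: 12 1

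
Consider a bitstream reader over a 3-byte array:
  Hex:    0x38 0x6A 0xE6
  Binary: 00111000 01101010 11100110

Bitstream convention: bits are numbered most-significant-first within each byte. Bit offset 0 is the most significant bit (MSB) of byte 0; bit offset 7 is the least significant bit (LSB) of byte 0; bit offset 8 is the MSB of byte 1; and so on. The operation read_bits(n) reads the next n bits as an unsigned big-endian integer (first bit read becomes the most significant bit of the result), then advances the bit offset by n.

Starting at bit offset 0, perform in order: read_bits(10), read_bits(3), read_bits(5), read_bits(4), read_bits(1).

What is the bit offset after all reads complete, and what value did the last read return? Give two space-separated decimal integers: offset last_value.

Read 1: bits[0:10] width=10 -> value=225 (bin 0011100001); offset now 10 = byte 1 bit 2; 14 bits remain
Read 2: bits[10:13] width=3 -> value=5 (bin 101); offset now 13 = byte 1 bit 5; 11 bits remain
Read 3: bits[13:18] width=5 -> value=11 (bin 01011); offset now 18 = byte 2 bit 2; 6 bits remain
Read 4: bits[18:22] width=4 -> value=9 (bin 1001); offset now 22 = byte 2 bit 6; 2 bits remain
Read 5: bits[22:23] width=1 -> value=1 (bin 1); offset now 23 = byte 2 bit 7; 1 bits remain

Answer: 23 1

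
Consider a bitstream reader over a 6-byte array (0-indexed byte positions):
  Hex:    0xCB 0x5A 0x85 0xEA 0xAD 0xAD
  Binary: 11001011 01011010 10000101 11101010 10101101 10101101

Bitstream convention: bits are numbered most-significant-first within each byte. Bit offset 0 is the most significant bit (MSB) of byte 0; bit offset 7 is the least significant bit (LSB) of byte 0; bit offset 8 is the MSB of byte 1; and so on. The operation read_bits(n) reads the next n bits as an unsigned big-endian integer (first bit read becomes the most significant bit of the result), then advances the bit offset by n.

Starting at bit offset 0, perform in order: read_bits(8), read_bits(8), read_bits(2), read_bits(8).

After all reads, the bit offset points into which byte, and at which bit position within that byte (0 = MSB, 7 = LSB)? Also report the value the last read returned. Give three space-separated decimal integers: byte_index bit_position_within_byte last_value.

Answer: 3 2 23

Derivation:
Read 1: bits[0:8] width=8 -> value=203 (bin 11001011); offset now 8 = byte 1 bit 0; 40 bits remain
Read 2: bits[8:16] width=8 -> value=90 (bin 01011010); offset now 16 = byte 2 bit 0; 32 bits remain
Read 3: bits[16:18] width=2 -> value=2 (bin 10); offset now 18 = byte 2 bit 2; 30 bits remain
Read 4: bits[18:26] width=8 -> value=23 (bin 00010111); offset now 26 = byte 3 bit 2; 22 bits remain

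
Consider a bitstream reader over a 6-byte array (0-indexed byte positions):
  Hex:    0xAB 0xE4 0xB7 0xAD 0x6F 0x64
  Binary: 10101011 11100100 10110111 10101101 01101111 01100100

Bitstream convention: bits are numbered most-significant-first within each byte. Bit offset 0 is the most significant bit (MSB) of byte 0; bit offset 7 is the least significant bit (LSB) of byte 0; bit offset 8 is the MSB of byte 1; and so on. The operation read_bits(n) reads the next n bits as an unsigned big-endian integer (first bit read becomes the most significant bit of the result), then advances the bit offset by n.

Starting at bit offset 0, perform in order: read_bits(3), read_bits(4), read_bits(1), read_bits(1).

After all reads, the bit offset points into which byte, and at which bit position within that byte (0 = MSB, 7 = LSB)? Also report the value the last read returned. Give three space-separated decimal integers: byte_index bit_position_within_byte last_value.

Read 1: bits[0:3] width=3 -> value=5 (bin 101); offset now 3 = byte 0 bit 3; 45 bits remain
Read 2: bits[3:7] width=4 -> value=5 (bin 0101); offset now 7 = byte 0 bit 7; 41 bits remain
Read 3: bits[7:8] width=1 -> value=1 (bin 1); offset now 8 = byte 1 bit 0; 40 bits remain
Read 4: bits[8:9] width=1 -> value=1 (bin 1); offset now 9 = byte 1 bit 1; 39 bits remain

Answer: 1 1 1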